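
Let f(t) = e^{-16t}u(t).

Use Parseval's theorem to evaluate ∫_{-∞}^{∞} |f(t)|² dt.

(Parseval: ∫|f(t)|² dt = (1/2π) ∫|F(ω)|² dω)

∫|f(t)|² dt = \frac{1}{32}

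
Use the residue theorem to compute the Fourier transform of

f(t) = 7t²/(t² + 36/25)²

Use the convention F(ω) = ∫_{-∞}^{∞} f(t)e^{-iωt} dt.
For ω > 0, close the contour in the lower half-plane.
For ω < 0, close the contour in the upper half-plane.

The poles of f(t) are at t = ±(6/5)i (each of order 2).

Let g(z) = f(z)e^{-iωz}; for large |z| the factor e^{-iωz} decays in the lower half-plane when ω > 0 and in the upper half-plane when ω < 0.

Case ω > 0 (lower half-plane, clockwise contour ⇒ F(ω) = -2πi·ΣRes):
  Res_{z = - \frac{6 i}{5}} g(z) = \frac{7 i \left(5 - 6 \omega\right) e^{- \frac{6 \omega}{5}}}{24} (pole of order 2)
  F(ω) = -2πi·ΣRes = \frac{7 \pi \left(5 - 6 \omega\right) e^{- \frac{6 \omega}{5}}}{12}

Case ω < 0 (upper half-plane, counterclockwise contour ⇒ F(ω) = +2πi·ΣRes):
  Res_{z = \frac{6 i}{5}} g(z) = \frac{7 i \left(- 6 \omega - 5\right) e^{\frac{6 \omega}{5}}}{24} (pole of order 2)
  F(ω) = 2πi·ΣRes = \frac{7 \pi \left(6 \omega + 5\right) e^{\frac{6 \omega}{5}}}{12}

Both cases combine into a single formula in |ω|:

F(ω) = \frac{7 \pi \left(5 - 6 \left|{\omega}\right|\right) e^{- \frac{6 \left|{\omega}\right|}{5}}}{12}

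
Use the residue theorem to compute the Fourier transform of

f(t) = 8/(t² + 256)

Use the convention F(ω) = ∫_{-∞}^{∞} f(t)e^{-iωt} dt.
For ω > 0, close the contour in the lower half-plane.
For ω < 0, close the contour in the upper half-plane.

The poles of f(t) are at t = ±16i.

Let g(z) = f(z)e^{-iωz}; for large |z| the factor e^{-iωz} decays in the lower half-plane when ω > 0 and in the upper half-plane when ω < 0.

Case ω > 0 (lower half-plane, clockwise contour ⇒ F(ω) = -2πi·ΣRes):
  Res_{z = - 16 i} g(z) = \frac{i e^{- 16 \omega}}{4}
  F(ω) = -2πi·ΣRes = \frac{\pi e^{- 16 \omega}}{2}

Case ω < 0 (upper half-plane, counterclockwise contour ⇒ F(ω) = +2πi·ΣRes):
  Res_{z = 16 i} g(z) = - \frac{i e^{16 \omega}}{4}
  F(ω) = 2πi·ΣRes = \frac{\pi e^{16 \omega}}{2}

Both cases combine into a single formula in |ω|:

F(ω) = \frac{\pi e^{- 16 \left|{\omega}\right|}}{2}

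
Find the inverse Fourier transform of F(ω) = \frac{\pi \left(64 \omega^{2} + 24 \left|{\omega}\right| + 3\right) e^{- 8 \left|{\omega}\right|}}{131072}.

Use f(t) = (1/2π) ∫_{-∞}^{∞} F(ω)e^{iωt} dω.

f(t) = \frac{2}{\left(t^{2} + 64\right)^{3}}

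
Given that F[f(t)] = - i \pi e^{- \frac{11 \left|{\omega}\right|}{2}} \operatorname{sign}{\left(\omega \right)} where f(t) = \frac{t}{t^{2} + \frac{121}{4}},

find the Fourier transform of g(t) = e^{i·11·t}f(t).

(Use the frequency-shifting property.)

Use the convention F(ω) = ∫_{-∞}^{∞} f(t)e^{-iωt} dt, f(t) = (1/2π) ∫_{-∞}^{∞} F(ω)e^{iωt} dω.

F[g](ω) = - i \pi e^{- \frac{11 \left|{\omega - 11}\right|}{2}} \operatorname{sign}{\left(\omega - 11 \right)}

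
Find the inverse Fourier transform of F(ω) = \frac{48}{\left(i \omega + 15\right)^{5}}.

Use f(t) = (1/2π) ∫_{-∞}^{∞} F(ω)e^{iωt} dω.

f(t) = 2 t^{4} e^{- 15 t} u\left(t\right)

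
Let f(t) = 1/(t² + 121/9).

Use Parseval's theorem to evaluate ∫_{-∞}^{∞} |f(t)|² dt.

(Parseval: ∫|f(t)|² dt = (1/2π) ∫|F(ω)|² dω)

∫|f(t)|² dt = \frac{27 \pi}{2662}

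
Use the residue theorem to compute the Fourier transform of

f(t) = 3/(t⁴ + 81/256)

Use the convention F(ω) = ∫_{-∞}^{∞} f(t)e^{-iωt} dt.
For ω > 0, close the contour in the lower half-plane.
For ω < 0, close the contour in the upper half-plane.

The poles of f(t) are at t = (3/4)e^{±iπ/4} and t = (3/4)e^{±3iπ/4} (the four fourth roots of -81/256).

Let g(z) = f(z)e^{-iωz}; for large |z| the factor e^{-iωz} decays in the lower half-plane when ω > 0 and in the upper half-plane when ω < 0.

Case ω > 0 (lower half-plane, clockwise contour ⇒ F(ω) = -2πi·ΣRes):
  Res_{z = - \frac{3 \sqrt{2}}{8} - \frac{3 \sqrt{2} i}{8}} g(z) = \frac{8 \sqrt{2} \left(1 + i\right) e^{\frac{3 \sqrt{2} \omega \left(-1 + i\right)}{8}}}{9}
  Res_{z = \frac{3 \sqrt{2}}{8} - \frac{3 \sqrt{2} i}{8}} g(z) = \frac{8 \sqrt{2} \left(-1 + i\right) e^{- \frac{3 \sqrt{2} \omega \left(1 + i\right)}{8}}}{9}
  F(ω) = -2πi·ΣRes = \frac{16 \sqrt{2} \pi \left(\left(1 - i\right) e^{\frac{3 \sqrt{2} i \omega}{4}} + 1 + i\right) e^{- \frac{3 \sqrt{2} \omega \left(1 + i\right)}{8}}}{9} = \frac{64 \pi e^{- \frac{3 \sqrt{2} \omega}{8}} \sin{\left(\frac{3 \sqrt{2} \omega}{8} + \frac{\pi}{4} \right)}}{9}

Case ω < 0 (upper half-plane, counterclockwise contour ⇒ F(ω) = +2πi·ΣRes):
  Res_{z = \frac{3 \sqrt{2}}{8} + \frac{3 \sqrt{2} i}{8}} g(z) = - \frac{8 \sqrt{2} \left(1 + i\right) e^{\frac{3 \sqrt{2} \omega \left(1 - i\right)}{8}}}{9}
  Res_{z = - \frac{3 \sqrt{2}}{8} + \frac{3 \sqrt{2} i}{8}} g(z) = \frac{8 \sqrt{2} \left(1 - i\right) e^{\frac{3 \sqrt{2} \omega \left(1 + i\right)}{8}}}{9}
  F(ω) = 2πi·ΣRes = - \frac{16 \sqrt{2} i \pi \left(\left(1 + i\right) e^{\frac{3 \sqrt{2} \omega \left(1 - i\right)}{8}} - \left(1 - i\right) e^{\frac{3 \sqrt{2} \omega \left(1 + i\right)}{8}}\right)}{9} = \frac{64 \pi e^{\frac{3 \sqrt{2} \omega}{8}} \cos{\left(\frac{3 \sqrt{2} \omega}{8} + \frac{\pi}{4} \right)}}{9}

Both cases combine into a single formula in |ω|:

F(ω) = \frac{64 \pi e^{- \frac{3 \sqrt{2} \left|{\omega}\right|}{8}} \sin{\left(\frac{3 \sqrt{2} \left|{\omega}\right|}{8} + \frac{\pi}{4} \right)}}{9}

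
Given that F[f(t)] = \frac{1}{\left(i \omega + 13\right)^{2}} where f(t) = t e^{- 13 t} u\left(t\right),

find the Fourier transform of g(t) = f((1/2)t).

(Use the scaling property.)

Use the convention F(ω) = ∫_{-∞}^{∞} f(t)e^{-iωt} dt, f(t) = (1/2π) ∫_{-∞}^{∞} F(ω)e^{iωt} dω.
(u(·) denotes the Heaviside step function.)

F[g](ω) = \frac{2}{\left(2 i \omega + 13\right)^{2}}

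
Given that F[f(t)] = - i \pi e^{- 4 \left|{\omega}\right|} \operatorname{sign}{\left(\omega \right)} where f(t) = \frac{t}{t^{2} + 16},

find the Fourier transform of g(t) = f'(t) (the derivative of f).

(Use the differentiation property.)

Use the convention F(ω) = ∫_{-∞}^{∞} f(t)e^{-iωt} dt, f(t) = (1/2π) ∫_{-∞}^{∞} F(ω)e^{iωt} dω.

F[g](ω) = \pi \omega e^{- 4 \left|{\omega}\right|} \operatorname{sign}{\left(\omega \right)}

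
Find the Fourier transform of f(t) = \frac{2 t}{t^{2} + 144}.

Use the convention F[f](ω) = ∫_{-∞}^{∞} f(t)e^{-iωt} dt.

F(ω) = - 2 i \pi e^{- 12 \left|{\omega}\right|} \operatorname{sign}{\left(\omega \right)}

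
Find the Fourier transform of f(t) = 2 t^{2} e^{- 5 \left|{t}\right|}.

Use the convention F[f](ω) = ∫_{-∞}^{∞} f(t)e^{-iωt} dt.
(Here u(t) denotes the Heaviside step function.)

F(ω) = \frac{40 \left(25 - 3 \omega^{2}\right)}{\left(\omega^{2} + 25\right)^{3}}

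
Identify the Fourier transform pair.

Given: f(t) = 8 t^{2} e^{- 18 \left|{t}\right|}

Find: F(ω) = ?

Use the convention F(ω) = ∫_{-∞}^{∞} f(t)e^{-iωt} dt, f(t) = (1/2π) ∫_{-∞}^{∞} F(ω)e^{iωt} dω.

F(ω) = \frac{1728 \left(108 - \omega^{2}\right)}{\left(\omega^{2} + 324\right)^{3}}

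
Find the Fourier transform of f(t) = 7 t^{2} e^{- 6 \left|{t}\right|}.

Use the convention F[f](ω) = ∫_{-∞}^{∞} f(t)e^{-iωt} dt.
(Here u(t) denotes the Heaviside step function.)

F(ω) = \frac{504 \left(12 - \omega^{2}\right)}{\left(\omega^{2} + 36\right)^{3}}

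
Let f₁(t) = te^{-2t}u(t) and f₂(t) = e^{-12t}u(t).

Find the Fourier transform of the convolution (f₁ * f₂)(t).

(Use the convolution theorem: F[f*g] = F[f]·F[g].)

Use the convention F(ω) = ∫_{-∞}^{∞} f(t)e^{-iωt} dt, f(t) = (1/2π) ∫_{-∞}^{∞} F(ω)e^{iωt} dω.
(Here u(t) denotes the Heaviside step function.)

F[f₁*f₂](ω) = \frac{1}{\left(i \omega + 2\right)^{2} \left(i \omega + 12\right)}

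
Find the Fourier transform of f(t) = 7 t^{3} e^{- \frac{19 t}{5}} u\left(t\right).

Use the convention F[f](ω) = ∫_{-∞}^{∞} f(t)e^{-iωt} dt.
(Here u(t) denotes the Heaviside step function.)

F(ω) = \frac{26250}{\left(5 i \omega + 19\right)^{4}}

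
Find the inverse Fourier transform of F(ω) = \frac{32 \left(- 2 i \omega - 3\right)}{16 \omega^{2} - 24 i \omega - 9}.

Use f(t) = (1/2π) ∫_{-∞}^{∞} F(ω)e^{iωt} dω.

f(t) = 4 \left(\frac{3 t}{4} + 1\right) e^{- \frac{3 t}{4}} u\left(t\right)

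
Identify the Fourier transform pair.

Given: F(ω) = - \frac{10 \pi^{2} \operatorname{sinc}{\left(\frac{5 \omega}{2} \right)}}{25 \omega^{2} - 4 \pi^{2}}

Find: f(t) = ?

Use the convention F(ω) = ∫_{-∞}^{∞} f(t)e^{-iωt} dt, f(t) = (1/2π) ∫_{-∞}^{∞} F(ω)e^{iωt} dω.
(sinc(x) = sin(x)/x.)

f(t) = \begin{cases} \frac{\cos{\left(\frac{2 \pi t}{5} \right)}}{2} + \frac{1}{2} & \text{for}\: \left|{t}\right| < \frac{5}{2} \\0 & \text{otherwise} \end{cases}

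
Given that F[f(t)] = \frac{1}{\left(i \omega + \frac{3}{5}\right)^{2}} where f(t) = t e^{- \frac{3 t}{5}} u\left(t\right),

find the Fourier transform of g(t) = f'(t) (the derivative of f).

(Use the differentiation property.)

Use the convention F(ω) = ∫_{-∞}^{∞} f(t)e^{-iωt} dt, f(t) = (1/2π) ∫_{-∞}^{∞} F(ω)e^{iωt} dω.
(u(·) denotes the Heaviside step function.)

F[g](ω) = \frac{25 i \omega}{\left(5 i \omega + 3\right)^{2}}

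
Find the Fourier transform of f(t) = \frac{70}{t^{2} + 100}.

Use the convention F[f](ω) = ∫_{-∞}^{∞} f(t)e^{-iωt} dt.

F(ω) = 7 \pi e^{- 10 \left|{\omega}\right|}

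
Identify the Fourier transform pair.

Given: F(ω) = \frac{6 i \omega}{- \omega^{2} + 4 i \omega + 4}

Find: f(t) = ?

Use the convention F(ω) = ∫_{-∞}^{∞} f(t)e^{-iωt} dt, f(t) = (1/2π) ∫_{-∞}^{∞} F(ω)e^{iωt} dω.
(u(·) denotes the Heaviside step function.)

f(t) = 6 \left(1 - 2 t\right) e^{- 2 t} u\left(t\right)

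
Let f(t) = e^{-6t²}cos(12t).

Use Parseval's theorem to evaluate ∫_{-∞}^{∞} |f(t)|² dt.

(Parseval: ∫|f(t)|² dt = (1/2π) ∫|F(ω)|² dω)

∫|f(t)|² dt = \frac{\sqrt{3} \sqrt{\pi} \left(1 + e^{12}\right)}{12 e^{12}}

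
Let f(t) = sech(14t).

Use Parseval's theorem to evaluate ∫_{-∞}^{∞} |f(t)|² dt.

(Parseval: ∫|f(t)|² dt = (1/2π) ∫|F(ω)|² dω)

∫|f(t)|² dt = \frac{1}{7}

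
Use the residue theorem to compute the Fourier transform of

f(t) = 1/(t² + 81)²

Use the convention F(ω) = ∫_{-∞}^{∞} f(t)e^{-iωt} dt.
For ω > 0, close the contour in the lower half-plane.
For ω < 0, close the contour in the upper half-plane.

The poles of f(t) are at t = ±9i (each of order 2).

Let g(z) = f(z)e^{-iωz}; for large |z| the factor e^{-iωz} decays in the lower half-plane when ω > 0 and in the upper half-plane when ω < 0.

Case ω > 0 (lower half-plane, clockwise contour ⇒ F(ω) = -2πi·ΣRes):
  Res_{z = - 9 i} g(z) = \frac{i \left(9 \omega + 1\right) e^{- 9 \omega}}{2916} (pole of order 2)
  F(ω) = -2πi·ΣRes = \frac{\pi \left(9 \omega + 1\right) e^{- 9 \omega}}{1458}

Case ω < 0 (upper half-plane, counterclockwise contour ⇒ F(ω) = +2πi·ΣRes):
  Res_{z = 9 i} g(z) = \frac{i \left(9 \omega - 1\right) e^{9 \omega}}{2916} (pole of order 2)
  F(ω) = 2πi·ΣRes = \frac{\pi \left(1 - 9 \omega\right) e^{9 \omega}}{1458}

Both cases combine into a single formula in |ω|:

F(ω) = \frac{\pi \left(9 \left|{\omega}\right| + 1\right) e^{- 9 \left|{\omega}\right|}}{1458}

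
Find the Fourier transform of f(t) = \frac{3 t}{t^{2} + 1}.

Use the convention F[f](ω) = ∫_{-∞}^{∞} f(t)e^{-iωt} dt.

F(ω) = - 3 i \pi e^{- \left|{\omega}\right|} \operatorname{sign}{\left(\omega \right)}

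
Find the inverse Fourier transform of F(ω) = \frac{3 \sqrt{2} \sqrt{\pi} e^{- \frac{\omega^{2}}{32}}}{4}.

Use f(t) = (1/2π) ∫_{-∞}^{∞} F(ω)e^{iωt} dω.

f(t) = 3 e^{- 8 t^{2}}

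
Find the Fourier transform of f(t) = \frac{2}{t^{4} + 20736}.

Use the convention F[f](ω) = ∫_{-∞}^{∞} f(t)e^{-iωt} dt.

F(ω) = \frac{\pi e^{- 6 \sqrt{2} \left|{\omega}\right|} \sin{\left(6 \sqrt{2} \left|{\omega}\right| + \frac{\pi}{4} \right)}}{864}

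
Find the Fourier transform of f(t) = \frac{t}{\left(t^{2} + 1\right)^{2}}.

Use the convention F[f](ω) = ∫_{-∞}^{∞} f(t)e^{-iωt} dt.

F(ω) = - \frac{i \pi \omega e^{- \left|{\omega}\right|}}{2}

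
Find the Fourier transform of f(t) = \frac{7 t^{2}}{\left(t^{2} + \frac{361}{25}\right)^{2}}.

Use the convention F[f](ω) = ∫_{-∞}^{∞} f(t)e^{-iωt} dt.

F(ω) = \frac{7 \pi \left(5 - 19 \left|{\omega}\right|\right) e^{- \frac{19 \left|{\omega}\right|}{5}}}{38}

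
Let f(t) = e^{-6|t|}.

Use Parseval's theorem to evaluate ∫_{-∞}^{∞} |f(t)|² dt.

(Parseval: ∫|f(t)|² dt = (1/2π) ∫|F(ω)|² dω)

∫|f(t)|² dt = \frac{1}{6}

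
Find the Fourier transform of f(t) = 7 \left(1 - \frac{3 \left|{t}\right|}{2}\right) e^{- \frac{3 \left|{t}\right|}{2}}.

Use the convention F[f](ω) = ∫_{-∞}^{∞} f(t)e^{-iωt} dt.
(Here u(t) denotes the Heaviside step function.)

F(ω) = \frac{672 \omega^{2}}{\left(4 \omega^{2} + 9\right)^{2}}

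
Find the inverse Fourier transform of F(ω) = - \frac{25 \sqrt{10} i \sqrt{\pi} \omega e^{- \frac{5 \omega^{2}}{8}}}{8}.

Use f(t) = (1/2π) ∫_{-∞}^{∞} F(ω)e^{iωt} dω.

f(t) = 5 t e^{- \frac{2 t^{2}}{5}}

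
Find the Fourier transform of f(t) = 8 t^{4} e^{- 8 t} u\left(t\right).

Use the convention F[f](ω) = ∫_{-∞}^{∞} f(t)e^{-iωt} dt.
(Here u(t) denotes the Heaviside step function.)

F(ω) = \frac{192}{\left(i \omega + 8\right)^{5}}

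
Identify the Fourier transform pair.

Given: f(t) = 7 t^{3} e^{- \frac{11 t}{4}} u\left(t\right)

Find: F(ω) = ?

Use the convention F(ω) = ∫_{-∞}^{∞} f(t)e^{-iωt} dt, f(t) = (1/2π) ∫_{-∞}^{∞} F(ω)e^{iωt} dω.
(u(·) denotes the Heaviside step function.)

F(ω) = \frac{10752}{\left(4 i \omega + 11\right)^{4}}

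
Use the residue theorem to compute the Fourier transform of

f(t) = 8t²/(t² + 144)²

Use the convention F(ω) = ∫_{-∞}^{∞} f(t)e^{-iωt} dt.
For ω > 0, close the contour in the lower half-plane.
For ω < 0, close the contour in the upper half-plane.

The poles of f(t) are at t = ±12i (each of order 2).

Let g(z) = f(z)e^{-iωz}; for large |z| the factor e^{-iωz} decays in the lower half-plane when ω > 0 and in the upper half-plane when ω < 0.

Case ω > 0 (lower half-plane, clockwise contour ⇒ F(ω) = -2πi·ΣRes):
  Res_{z = - 12 i} g(z) = \frac{i \left(1 - 12 \omega\right) e^{- 12 \omega}}{6} (pole of order 2)
  F(ω) = -2πi·ΣRes = \frac{\pi \left(1 - 12 \omega\right) e^{- 12 \omega}}{3}

Case ω < 0 (upper half-plane, counterclockwise contour ⇒ F(ω) = +2πi·ΣRes):
  Res_{z = 12 i} g(z) = \frac{i \left(- 12 \omega - 1\right) e^{12 \omega}}{6} (pole of order 2)
  F(ω) = 2πi·ΣRes = \frac{\pi \left(12 \omega + 1\right) e^{12 \omega}}{3}

Both cases combine into a single formula in |ω|:

F(ω) = \frac{\pi \left(1 - 12 \left|{\omega}\right|\right) e^{- 12 \left|{\omega}\right|}}{3}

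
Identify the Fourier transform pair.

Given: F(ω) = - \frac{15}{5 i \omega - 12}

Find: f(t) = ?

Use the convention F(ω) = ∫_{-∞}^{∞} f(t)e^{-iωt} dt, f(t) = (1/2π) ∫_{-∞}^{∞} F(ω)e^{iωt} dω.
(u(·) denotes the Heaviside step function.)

f(t) = 3 e^{\frac{12 t}{5}} u\left(- t\right)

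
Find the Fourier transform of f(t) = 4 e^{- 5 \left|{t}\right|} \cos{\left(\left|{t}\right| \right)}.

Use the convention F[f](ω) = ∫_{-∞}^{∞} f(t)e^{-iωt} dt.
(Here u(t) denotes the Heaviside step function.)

F(ω) = \frac{40 \left(\omega^{2} + 26\right)}{\omega^{4} + 48 \omega^{2} + 676}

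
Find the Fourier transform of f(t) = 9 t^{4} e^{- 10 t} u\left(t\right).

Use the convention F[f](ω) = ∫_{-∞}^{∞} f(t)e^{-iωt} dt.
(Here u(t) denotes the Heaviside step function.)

F(ω) = \frac{216}{\left(i \omega + 10\right)^{5}}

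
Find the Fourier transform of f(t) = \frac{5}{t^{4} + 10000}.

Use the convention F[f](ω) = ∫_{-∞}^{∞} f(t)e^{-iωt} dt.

F(ω) = \frac{\pi e^{- 5 \sqrt{2} \left|{\omega}\right|} \sin{\left(5 \sqrt{2} \left|{\omega}\right| + \frac{\pi}{4} \right)}}{200}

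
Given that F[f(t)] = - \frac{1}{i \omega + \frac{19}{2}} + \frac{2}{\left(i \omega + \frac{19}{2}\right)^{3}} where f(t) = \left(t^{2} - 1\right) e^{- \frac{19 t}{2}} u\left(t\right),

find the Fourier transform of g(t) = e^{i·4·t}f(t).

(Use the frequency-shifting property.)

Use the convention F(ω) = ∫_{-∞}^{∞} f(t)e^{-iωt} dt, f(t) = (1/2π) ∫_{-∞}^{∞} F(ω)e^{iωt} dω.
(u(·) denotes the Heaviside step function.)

F[g](ω) = \frac{2 \left(16 i \left(\omega - 4\right) - \left(2 i \left(\omega - 4\right) + 19\right)^{3} + 152\right)}{\left(2 i \left(\omega - 4\right) + 19\right)^{4}}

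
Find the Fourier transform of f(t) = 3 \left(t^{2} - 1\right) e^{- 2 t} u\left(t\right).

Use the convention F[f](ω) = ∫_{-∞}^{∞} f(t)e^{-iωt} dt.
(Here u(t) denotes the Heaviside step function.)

F(ω) = \frac{3 \left(2 i \omega - \left(i \omega + 2\right)^{3} + 4\right)}{\left(i \omega + 2\right)^{4}}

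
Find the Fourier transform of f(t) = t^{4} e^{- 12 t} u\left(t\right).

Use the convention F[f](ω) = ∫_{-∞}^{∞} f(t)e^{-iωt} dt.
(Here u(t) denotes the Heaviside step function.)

F(ω) = \frac{24}{\left(i \omega + 12\right)^{5}}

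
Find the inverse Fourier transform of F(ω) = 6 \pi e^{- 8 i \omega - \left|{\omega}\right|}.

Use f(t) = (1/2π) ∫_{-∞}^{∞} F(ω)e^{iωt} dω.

f(t) = \frac{6}{\left(t - 8\right)^{2} + 1}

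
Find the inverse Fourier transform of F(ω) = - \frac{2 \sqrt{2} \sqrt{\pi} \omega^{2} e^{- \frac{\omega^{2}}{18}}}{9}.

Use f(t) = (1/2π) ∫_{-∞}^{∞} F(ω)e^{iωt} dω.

f(t) = 3 \left(18 t^{2} - 2\right) e^{- \frac{9 t^{2}}{2}}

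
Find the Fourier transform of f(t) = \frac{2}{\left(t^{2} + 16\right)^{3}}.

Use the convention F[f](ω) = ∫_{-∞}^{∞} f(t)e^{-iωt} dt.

F(ω) = \frac{\pi \left(16 \omega^{2} + 12 \left|{\omega}\right| + 3\right) e^{- 4 \left|{\omega}\right|}}{4096}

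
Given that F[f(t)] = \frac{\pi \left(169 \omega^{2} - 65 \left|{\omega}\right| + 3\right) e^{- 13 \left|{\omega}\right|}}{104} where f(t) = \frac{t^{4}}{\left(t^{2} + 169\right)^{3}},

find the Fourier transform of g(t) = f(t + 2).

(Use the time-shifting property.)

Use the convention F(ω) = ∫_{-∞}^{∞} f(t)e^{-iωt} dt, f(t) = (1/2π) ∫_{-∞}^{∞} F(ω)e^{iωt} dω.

F[g](ω) = \frac{\pi \left(169 \omega^{2} - 65 \left|{\omega}\right| + 3\right) e^{2 i \omega - 13 \left|{\omega}\right|}}{104}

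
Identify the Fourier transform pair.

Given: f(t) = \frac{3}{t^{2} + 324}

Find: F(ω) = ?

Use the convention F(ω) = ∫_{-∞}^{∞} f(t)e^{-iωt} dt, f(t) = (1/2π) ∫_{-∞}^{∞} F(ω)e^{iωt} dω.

F(ω) = \frac{\pi e^{- 18 \left|{\omega}\right|}}{6}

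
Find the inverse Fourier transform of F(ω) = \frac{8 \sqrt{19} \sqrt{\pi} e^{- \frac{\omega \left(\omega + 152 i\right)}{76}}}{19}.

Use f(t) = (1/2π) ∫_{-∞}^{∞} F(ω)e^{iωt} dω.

f(t) = 8 e^{- 19 \left(t - 2\right)^{2}}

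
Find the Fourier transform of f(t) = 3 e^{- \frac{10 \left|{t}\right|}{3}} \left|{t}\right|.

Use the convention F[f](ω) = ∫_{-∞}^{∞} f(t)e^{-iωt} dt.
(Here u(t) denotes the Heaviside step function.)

F(ω) = \frac{54 \left(100 - 9 \omega^{2}\right)}{\left(9 \omega^{2} + 100\right)^{2}}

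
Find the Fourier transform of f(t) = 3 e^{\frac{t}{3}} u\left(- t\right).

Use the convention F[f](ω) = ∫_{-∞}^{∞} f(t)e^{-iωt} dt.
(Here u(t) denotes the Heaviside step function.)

F(ω) = \frac{9 i}{3 \omega + i}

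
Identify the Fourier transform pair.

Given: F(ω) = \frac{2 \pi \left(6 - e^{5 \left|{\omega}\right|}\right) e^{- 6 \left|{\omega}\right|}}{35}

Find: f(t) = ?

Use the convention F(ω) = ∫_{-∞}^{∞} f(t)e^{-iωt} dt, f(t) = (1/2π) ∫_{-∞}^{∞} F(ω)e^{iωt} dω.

f(t) = \frac{2 t^{2}}{\left(t^{2} + 1\right) \left(t^{2} + 36\right)}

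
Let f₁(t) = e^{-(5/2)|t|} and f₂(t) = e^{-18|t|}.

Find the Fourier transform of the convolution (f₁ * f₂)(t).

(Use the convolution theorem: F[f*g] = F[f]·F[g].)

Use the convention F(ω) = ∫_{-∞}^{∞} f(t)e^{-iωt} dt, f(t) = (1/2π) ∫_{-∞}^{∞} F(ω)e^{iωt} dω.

F[f₁*f₂](ω) = \frac{720}{\left(\omega^{2} + 324\right) \left(4 \omega^{2} + 25\right)}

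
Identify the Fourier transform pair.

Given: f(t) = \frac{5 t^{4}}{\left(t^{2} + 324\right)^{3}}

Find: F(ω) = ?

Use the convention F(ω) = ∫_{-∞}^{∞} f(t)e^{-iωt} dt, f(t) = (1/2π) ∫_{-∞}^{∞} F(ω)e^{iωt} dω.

F(ω) = \frac{5 \pi \left(108 \omega^{2} - 30 \left|{\omega}\right| + 1\right) e^{- 18 \left|{\omega}\right|}}{48}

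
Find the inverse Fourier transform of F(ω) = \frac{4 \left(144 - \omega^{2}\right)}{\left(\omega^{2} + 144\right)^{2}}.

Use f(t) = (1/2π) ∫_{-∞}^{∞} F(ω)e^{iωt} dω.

f(t) = 2 e^{- 12 \left|{t}\right|} \left|{t}\right|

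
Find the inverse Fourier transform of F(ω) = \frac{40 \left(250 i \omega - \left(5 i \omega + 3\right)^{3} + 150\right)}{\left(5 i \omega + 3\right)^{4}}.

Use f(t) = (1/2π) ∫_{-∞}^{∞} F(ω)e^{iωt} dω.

f(t) = 8 \left(t^{2} - 1\right) e^{- \frac{3 t}{5}} u\left(t\right)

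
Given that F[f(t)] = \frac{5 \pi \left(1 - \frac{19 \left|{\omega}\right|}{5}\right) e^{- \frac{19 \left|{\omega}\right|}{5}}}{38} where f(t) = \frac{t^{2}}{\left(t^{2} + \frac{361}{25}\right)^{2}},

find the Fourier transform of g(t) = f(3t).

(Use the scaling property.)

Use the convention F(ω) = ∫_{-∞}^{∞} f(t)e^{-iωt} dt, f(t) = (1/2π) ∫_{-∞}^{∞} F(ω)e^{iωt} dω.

F[g](ω) = \frac{\pi \left(15 - 19 \left|{\omega}\right|\right) e^{- \frac{19 \left|{\omega}\right|}{15}}}{342}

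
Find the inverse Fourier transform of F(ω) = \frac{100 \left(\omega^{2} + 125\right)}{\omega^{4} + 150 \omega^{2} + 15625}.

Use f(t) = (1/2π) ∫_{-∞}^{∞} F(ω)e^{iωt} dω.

f(t) = 5 e^{- 10 \left|{t}\right|} \cos{\left(5 \left|{t}\right| \right)}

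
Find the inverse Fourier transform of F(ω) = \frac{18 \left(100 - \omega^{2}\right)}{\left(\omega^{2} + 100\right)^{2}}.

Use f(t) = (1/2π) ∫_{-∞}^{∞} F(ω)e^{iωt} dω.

f(t) = 9 e^{- 10 \left|{t}\right|} \left|{t}\right|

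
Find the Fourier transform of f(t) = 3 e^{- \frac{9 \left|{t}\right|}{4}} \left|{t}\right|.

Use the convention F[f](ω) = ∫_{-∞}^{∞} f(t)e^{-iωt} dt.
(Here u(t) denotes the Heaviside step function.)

F(ω) = \frac{96 \left(81 - 16 \omega^{2}\right)}{\left(16 \omega^{2} + 81\right)^{2}}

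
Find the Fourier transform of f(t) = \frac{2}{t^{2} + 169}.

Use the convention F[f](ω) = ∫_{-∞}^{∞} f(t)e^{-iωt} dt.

F(ω) = \frac{2 \pi e^{- 13 \left|{\omega}\right|}}{13}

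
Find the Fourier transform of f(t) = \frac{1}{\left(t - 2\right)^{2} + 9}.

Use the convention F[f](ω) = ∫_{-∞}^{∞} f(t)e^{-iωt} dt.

F(ω) = \frac{\pi e^{- 2 i \omega - 3 \left|{\omega}\right|}}{3}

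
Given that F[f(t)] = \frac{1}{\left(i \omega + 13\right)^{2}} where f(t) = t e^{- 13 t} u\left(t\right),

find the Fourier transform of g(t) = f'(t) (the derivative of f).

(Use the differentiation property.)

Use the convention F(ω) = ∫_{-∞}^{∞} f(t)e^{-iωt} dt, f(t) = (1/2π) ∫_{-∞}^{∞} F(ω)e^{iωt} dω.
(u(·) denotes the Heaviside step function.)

F[g](ω) = \frac{i \omega}{\left(i \omega + 13\right)^{2}}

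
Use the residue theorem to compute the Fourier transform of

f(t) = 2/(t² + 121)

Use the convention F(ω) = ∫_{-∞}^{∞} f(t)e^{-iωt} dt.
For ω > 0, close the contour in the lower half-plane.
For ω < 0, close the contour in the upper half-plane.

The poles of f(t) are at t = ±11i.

Let g(z) = f(z)e^{-iωz}; for large |z| the factor e^{-iωz} decays in the lower half-plane when ω > 0 and in the upper half-plane when ω < 0.

Case ω > 0 (lower half-plane, clockwise contour ⇒ F(ω) = -2πi·ΣRes):
  Res_{z = - 11 i} g(z) = \frac{i e^{- 11 \omega}}{11}
  F(ω) = -2πi·ΣRes = \frac{2 \pi e^{- 11 \omega}}{11}

Case ω < 0 (upper half-plane, counterclockwise contour ⇒ F(ω) = +2πi·ΣRes):
  Res_{z = 11 i} g(z) = - \frac{i e^{11 \omega}}{11}
  F(ω) = 2πi·ΣRes = \frac{2 \pi e^{11 \omega}}{11}

Both cases combine into a single formula in |ω|:

F(ω) = \frac{2 \pi e^{- 11 \left|{\omega}\right|}}{11}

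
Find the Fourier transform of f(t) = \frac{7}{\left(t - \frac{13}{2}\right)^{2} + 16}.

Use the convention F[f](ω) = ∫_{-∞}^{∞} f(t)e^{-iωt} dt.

F(ω) = \frac{7 \pi e^{- \frac{13 i \omega}{2} - 4 \left|{\omega}\right|}}{4}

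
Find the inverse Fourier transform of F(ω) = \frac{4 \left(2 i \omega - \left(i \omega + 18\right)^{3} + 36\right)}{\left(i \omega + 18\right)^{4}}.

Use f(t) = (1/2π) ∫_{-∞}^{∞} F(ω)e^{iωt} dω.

f(t) = 4 \left(t^{2} - 1\right) e^{- 18 t} u\left(t\right)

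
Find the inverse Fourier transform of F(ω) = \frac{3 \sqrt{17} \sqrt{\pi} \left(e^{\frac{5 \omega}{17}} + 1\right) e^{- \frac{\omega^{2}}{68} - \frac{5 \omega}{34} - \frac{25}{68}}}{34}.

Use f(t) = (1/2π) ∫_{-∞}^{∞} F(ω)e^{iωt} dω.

f(t) = 3 e^{- 17 t^{2}} \cos{\left(5 t \right)}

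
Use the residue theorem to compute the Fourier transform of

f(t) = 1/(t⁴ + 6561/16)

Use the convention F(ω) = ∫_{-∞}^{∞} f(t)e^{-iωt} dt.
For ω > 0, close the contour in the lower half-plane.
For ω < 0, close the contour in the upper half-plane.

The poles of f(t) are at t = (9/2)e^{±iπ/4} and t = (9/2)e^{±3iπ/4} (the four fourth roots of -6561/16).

Let g(z) = f(z)e^{-iωz}; for large |z| the factor e^{-iωz} decays in the lower half-plane when ω > 0 and in the upper half-plane when ω < 0.

Case ω > 0 (lower half-plane, clockwise contour ⇒ F(ω) = -2πi·ΣRes):
  Res_{z = - \frac{9 \sqrt{2}}{4} - \frac{9 \sqrt{2} i}{4}} g(z) = \frac{\sqrt{2} \left(1 + i\right) e^{\frac{9 \sqrt{2} \omega \left(-1 + i\right)}{4}}}{729}
  Res_{z = \frac{9 \sqrt{2}}{4} - \frac{9 \sqrt{2} i}{4}} g(z) = \frac{\sqrt{2} \left(-1 + i\right) e^{- \frac{9 \sqrt{2} \omega \left(1 + i\right)}{4}}}{729}
  F(ω) = -2πi·ΣRes = \frac{2 \sqrt{2} \pi \left(\left(1 - i\right) e^{\frac{9 \sqrt{2} i \omega}{2}} + 1 + i\right) e^{- \frac{9 \sqrt{2} \omega \left(1 + i\right)}{4}}}{729} = \frac{8 \pi e^{- \frac{9 \sqrt{2} \omega}{4}} \sin{\left(\frac{9 \sqrt{2} \omega}{4} + \frac{\pi}{4} \right)}}{729}

Case ω < 0 (upper half-plane, counterclockwise contour ⇒ F(ω) = +2πi·ΣRes):
  Res_{z = \frac{9 \sqrt{2}}{4} + \frac{9 \sqrt{2} i}{4}} g(z) = - \frac{\sqrt{2} \left(1 + i\right) e^{\frac{9 \sqrt{2} \omega \left(1 - i\right)}{4}}}{729}
  Res_{z = - \frac{9 \sqrt{2}}{4} + \frac{9 \sqrt{2} i}{4}} g(z) = \frac{\sqrt{2} \left(1 - i\right) e^{\frac{9 \sqrt{2} \omega \left(1 + i\right)}{4}}}{729}
  F(ω) = 2πi·ΣRes = - \frac{2 \sqrt{2} i \pi \left(\left(1 + i\right) e^{\frac{9 \sqrt{2} \omega \left(1 - i\right)}{4}} - \left(1 - i\right) e^{\frac{9 \sqrt{2} \omega \left(1 + i\right)}{4}}\right)}{729} = \frac{8 \pi e^{\frac{9 \sqrt{2} \omega}{4}} \cos{\left(\frac{9 \sqrt{2} \omega}{4} + \frac{\pi}{4} \right)}}{729}

Both cases combine into a single formula in |ω|:

F(ω) = \frac{8 \pi e^{- \frac{9 \sqrt{2} \left|{\omega}\right|}{4}} \sin{\left(\frac{9 \sqrt{2} \left|{\omega}\right|}{4} + \frac{\pi}{4} \right)}}{729}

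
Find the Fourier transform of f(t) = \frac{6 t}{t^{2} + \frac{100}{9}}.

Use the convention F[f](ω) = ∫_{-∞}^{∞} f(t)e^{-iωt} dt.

F(ω) = - 6 i \pi e^{- \frac{10 \left|{\omega}\right|}{3}} \operatorname{sign}{\left(\omega \right)}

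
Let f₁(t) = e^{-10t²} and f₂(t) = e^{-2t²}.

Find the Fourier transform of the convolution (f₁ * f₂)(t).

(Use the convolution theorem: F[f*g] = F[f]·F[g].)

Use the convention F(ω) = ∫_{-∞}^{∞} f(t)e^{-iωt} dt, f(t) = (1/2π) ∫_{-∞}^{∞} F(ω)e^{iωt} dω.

F[f₁*f₂](ω) = \frac{\sqrt{5} \pi e^{- \frac{3 \omega^{2}}{20}}}{10}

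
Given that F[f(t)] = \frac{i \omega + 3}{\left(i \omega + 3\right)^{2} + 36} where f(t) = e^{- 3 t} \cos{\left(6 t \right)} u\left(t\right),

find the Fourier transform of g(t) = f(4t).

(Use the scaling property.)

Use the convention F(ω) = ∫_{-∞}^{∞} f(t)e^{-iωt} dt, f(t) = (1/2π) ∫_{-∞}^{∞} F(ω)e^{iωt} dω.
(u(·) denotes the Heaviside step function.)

F[g](ω) = \frac{i \omega + 12}{\left(i \omega + 12\right)^{2} + 576}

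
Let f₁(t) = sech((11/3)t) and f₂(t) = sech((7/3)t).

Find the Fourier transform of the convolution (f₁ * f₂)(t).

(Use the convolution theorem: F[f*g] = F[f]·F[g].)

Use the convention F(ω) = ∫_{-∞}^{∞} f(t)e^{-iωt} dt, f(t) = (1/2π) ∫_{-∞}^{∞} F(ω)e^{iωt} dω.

F[f₁*f₂](ω) = \frac{9 \pi^{2}}{77 \cosh{\left(\frac{3 \pi \omega}{22} \right)} \cosh{\left(\frac{3 \pi \omega}{14} \right)}}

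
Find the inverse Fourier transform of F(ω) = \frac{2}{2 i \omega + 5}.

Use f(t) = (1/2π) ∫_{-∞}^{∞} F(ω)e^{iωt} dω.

f(t) = e^{- \frac{5 t}{2}} u\left(t\right)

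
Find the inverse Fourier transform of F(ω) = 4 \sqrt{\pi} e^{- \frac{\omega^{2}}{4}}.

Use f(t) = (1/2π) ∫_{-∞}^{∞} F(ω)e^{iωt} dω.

f(t) = 4 e^{- t^{2}}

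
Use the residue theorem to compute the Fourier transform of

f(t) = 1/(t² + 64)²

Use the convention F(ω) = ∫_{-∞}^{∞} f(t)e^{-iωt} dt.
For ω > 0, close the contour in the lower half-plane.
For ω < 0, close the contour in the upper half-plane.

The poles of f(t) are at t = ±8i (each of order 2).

Let g(z) = f(z)e^{-iωz}; for large |z| the factor e^{-iωz} decays in the lower half-plane when ω > 0 and in the upper half-plane when ω < 0.

Case ω > 0 (lower half-plane, clockwise contour ⇒ F(ω) = -2πi·ΣRes):
  Res_{z = - 8 i} g(z) = \frac{i \left(8 \omega + 1\right) e^{- 8 \omega}}{2048} (pole of order 2)
  F(ω) = -2πi·ΣRes = \frac{\pi \left(8 \omega + 1\right) e^{- 8 \omega}}{1024}

Case ω < 0 (upper half-plane, counterclockwise contour ⇒ F(ω) = +2πi·ΣRes):
  Res_{z = 8 i} g(z) = \frac{i \left(8 \omega - 1\right) e^{8 \omega}}{2048} (pole of order 2)
  F(ω) = 2πi·ΣRes = \frac{\pi \left(1 - 8 \omega\right) e^{8 \omega}}{1024}

Both cases combine into a single formula in |ω|:

F(ω) = \frac{\pi \left(8 \left|{\omega}\right| + 1\right) e^{- 8 \left|{\omega}\right|}}{1024}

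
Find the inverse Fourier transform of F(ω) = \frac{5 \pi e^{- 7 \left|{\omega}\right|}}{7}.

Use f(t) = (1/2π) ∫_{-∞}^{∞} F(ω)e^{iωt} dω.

f(t) = \frac{5}{t^{2} + 49}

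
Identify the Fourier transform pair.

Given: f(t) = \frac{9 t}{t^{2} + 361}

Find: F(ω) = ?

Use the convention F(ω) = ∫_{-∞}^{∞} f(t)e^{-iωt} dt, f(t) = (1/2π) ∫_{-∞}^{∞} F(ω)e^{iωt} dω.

F(ω) = - 9 i \pi e^{- 19 \left|{\omega}\right|} \operatorname{sign}{\left(\omega \right)}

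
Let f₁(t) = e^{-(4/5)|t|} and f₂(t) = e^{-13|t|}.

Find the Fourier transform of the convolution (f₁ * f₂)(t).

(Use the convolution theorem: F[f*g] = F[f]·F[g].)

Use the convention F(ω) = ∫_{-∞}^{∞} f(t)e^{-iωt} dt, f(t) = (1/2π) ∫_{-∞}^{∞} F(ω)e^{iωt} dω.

F[f₁*f₂](ω) = \frac{1040}{\left(\omega^{2} + 169\right) \left(25 \omega^{2} + 16\right)}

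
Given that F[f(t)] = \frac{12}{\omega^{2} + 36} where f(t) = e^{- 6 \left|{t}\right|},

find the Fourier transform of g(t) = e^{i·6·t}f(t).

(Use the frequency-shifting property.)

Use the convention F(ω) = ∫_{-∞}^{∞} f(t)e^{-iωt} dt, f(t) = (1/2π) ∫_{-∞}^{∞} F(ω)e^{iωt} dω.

F[g](ω) = \frac{12}{\left(\omega - 6\right)^{2} + 36}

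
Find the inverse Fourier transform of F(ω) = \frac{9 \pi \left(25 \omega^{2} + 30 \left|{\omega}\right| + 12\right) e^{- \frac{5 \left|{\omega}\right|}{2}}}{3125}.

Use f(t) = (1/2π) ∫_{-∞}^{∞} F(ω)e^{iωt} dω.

f(t) = \frac{9}{\left(t^{2} + \frac{25}{4}\right)^{3}}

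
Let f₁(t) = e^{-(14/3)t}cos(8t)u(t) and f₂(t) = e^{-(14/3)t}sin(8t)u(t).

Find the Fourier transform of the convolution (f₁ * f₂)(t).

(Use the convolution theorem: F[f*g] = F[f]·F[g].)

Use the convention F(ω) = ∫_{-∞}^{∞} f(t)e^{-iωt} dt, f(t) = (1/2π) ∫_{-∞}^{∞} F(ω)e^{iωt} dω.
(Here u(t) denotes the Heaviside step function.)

F[f₁*f₂](ω) = \frac{216 \left(3 i \omega + 14\right)}{\left(\left(3 i \omega + 14\right)^{2} + 576\right)^{2}}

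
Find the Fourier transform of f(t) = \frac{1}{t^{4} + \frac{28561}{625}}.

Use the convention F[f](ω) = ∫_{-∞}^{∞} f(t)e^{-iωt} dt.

F(ω) = \frac{125 \pi e^{- \frac{13 \sqrt{2} \left|{\omega}\right|}{10}} \sin{\left(\frac{13 \sqrt{2} \left|{\omega}\right|}{10} + \frac{\pi}{4} \right)}}{2197}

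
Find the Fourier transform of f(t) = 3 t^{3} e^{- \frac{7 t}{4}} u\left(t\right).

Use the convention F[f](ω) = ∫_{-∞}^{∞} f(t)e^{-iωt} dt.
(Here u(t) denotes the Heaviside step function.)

F(ω) = \frac{4608}{\left(4 i \omega + 7\right)^{4}}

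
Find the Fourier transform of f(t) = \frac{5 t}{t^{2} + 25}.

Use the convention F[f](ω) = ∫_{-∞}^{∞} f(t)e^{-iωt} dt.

F(ω) = - 5 i \pi e^{- 5 \left|{\omega}\right|} \operatorname{sign}{\left(\omega \right)}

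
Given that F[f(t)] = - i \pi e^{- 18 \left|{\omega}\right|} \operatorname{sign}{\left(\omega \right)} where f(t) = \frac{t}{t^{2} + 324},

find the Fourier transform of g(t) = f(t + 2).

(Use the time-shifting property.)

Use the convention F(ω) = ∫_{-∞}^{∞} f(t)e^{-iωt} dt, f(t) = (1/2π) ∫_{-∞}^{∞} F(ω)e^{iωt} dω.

F[g](ω) = - i \pi e^{2 i \omega} e^{- 18 \left|{\omega}\right|} \operatorname{sign}{\left(\omega \right)}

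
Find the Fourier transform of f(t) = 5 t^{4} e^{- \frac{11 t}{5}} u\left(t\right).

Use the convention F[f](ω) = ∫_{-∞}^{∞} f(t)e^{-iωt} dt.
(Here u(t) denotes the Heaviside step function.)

F(ω) = \frac{375000}{\left(5 i \omega + 11\right)^{5}}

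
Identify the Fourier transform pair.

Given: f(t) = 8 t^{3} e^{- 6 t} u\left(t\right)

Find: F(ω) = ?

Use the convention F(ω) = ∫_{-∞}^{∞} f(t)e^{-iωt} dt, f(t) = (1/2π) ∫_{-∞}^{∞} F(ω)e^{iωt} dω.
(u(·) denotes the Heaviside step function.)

F(ω) = \frac{48}{\left(i \omega + 6\right)^{4}}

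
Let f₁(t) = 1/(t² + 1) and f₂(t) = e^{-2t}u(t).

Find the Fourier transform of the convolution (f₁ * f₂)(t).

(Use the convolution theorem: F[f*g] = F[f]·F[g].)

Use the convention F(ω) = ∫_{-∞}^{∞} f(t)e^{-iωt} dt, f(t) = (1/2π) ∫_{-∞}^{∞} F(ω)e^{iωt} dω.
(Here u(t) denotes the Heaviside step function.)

F[f₁*f₂](ω) = \frac{\pi e^{- \left|{\omega}\right|}}{i \omega + 2}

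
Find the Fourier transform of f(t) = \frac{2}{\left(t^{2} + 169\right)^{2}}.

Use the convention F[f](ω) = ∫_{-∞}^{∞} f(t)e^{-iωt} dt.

F(ω) = \frac{\pi \left(13 \left|{\omega}\right| + 1\right) e^{- 13 \left|{\omega}\right|}}{2197}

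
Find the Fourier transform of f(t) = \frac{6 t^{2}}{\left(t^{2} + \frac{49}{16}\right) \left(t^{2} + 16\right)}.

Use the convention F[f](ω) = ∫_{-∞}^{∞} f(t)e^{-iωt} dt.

F(ω) = \frac{128 \pi e^{- 4 \left|{\omega}\right|}}{69} - \frac{56 \pi e^{- \frac{7 \left|{\omega}\right|}{4}}}{69}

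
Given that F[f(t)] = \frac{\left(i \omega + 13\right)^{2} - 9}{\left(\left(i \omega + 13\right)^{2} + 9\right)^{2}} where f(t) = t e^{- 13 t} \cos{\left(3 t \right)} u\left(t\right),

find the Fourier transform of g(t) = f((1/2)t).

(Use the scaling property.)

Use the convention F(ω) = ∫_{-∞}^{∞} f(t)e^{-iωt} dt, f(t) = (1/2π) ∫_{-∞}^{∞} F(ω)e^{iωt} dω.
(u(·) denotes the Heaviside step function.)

F[g](ω) = \frac{2 \left(\left(2 i \omega + 13\right)^{2} - 9\right)}{\left(\left(2 i \omega + 13\right)^{2} + 9\right)^{2}}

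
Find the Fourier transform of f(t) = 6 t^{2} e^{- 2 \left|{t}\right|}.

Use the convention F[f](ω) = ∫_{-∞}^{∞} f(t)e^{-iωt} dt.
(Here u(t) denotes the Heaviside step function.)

F(ω) = \frac{48 \left(4 - 3 \omega^{2}\right)}{\left(\omega^{2} + 4\right)^{3}}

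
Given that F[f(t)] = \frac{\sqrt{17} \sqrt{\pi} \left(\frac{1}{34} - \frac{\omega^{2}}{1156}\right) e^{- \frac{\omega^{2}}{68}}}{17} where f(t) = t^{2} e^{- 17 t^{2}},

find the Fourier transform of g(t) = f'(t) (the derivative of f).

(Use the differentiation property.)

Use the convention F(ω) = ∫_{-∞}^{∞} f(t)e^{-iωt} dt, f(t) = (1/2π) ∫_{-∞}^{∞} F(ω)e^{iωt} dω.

F[g](ω) = \frac{\sqrt{17} i \sqrt{\pi} \omega \left(34 - \omega^{2}\right) e^{- \frac{\omega^{2}}{68}}}{19652}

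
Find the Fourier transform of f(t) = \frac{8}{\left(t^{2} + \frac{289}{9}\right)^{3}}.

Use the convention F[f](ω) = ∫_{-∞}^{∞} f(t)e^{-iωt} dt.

F(ω) = \frac{27 \pi \left(289 \omega^{2} + 153 \left|{\omega}\right| + 27\right) e^{- \frac{17 \left|{\omega}\right|}{3}}}{1419857}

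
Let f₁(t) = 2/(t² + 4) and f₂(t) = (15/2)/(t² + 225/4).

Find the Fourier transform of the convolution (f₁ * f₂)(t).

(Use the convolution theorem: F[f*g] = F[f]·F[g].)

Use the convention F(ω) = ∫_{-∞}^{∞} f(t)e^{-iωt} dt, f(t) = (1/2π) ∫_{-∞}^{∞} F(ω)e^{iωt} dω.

F[f₁*f₂](ω) = \pi^{2} e^{- \frac{19 \left|{\omega}\right|}{2}}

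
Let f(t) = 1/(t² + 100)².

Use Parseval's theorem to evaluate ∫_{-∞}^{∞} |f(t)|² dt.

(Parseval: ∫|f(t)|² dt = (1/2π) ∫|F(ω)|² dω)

∫|f(t)|² dt = \frac{\pi}{32000000}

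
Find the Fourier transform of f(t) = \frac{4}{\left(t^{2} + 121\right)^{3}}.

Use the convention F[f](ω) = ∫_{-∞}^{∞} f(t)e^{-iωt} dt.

F(ω) = \frac{\pi \left(121 \omega^{2} + 33 \left|{\omega}\right| + 3\right) e^{- 11 \left|{\omega}\right|}}{322102}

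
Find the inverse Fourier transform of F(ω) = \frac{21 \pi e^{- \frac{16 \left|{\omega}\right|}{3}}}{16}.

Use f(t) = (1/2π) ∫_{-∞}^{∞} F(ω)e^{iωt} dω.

f(t) = \frac{7}{t^{2} + \frac{256}{9}}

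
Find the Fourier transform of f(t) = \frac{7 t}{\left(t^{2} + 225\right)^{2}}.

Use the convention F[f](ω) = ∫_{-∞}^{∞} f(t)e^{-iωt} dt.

F(ω) = - \frac{7 i \pi \omega e^{- 15 \left|{\omega}\right|}}{30}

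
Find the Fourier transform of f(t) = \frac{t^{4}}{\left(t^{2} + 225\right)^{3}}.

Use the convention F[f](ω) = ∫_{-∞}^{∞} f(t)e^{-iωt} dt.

F(ω) = \frac{\pi \left(75 \omega^{2} - 25 \left|{\omega}\right| + 1\right) e^{- 15 \left|{\omega}\right|}}{40}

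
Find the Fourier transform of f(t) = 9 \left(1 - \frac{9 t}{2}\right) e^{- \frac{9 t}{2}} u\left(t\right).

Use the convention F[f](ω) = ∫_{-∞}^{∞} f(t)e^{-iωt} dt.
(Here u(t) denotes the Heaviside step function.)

F(ω) = \frac{36 i \omega}{- 4 \omega^{2} + 36 i \omega + 81}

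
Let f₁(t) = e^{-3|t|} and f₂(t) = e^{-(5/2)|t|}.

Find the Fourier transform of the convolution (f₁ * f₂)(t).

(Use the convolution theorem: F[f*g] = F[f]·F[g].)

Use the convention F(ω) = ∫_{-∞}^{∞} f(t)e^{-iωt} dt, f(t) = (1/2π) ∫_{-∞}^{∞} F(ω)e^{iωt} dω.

F[f₁*f₂](ω) = \frac{120}{\left(\omega^{2} + 9\right) \left(4 \omega^{2} + 25\right)}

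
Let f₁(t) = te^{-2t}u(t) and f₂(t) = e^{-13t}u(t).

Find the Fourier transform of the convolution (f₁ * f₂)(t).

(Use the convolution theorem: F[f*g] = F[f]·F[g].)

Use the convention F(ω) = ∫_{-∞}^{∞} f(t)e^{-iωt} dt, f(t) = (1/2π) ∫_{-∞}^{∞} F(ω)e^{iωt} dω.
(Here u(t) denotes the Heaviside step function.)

F[f₁*f₂](ω) = \frac{1}{\left(i \omega + 2\right)^{2} \left(i \omega + 13\right)}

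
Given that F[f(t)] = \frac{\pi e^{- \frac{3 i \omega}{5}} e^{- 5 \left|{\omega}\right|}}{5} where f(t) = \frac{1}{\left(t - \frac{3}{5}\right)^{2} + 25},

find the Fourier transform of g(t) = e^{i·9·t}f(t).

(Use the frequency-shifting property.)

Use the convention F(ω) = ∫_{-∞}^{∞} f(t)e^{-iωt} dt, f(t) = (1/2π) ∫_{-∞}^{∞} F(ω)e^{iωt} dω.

F[g](ω) = \frac{\pi e^{- \frac{3 i \left(\omega - 9\right)}{5} - 5 \left|{\omega - 9}\right|}}{5}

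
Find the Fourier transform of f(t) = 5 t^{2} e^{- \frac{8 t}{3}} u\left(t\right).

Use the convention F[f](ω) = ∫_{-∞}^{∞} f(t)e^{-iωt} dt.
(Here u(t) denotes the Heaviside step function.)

F(ω) = \frac{270}{\left(3 i \omega + 8\right)^{3}}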